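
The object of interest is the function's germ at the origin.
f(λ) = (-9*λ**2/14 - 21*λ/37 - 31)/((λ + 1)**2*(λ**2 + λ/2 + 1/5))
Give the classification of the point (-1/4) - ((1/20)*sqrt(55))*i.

The point is a pole of order 1.

The denominator factor λ**2 + λ/2 + 1/5 vanishes at (-1/4) - ((1/20)*sqrt(55))*i and appears to the power 1; the numerator there equals (-638381/20720) + ((51/4144)*sqrt(55))*i, nonzero, and no other factor vanishes.
Hence a pole whose order is the multiplicity, 1.


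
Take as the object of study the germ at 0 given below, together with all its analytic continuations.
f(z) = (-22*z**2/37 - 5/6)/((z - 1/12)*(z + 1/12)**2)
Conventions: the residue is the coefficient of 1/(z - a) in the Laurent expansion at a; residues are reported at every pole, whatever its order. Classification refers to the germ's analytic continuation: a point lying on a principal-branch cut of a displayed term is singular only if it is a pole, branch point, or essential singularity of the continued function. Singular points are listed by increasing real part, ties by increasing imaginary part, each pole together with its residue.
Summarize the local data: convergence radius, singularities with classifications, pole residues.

Radius of convergence at 0: 1/12.
At -1/12: a pole of order 2; residue 2187/74.
At 1/12: a pole of order 1; residue -2231/74.

Denominator factor (z + 1/12)^2: pole of order 2 at -1/12, modulus 1/12.
Denominator factor (z - 1/12): pole of order 1 at 1/12, modulus 1/12.
The radius of convergence is the smallest modulus among the singular points: 1/12.
At the order-2 pole -1/12 set g(z) = (z - (-1/12))^2*f(z) = (-22*z**2/37 - 5/6)/(z - 1/12).
Order-2 pole: residue = g'(a); g'(-1/12) = 2187/74, so the residue is 2187/74.
At the order-1 pole 1/12 set g(z) = (z - (1/12))*f(z) = (-22*z**2/37 - 5/6)/(z + 1/12)**2.
Simple pole: residue = g(a) at a = 1/12, which is -2231/74.
List the singular points by increasing real part (a conjugate pair: the negative imaginary part first).


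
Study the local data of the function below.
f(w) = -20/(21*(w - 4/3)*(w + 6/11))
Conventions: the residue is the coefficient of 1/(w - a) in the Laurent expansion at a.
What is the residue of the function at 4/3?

At the order-1 pole 4/3 set g(w) = (w - (4/3))*f(w) = -20/(21*(w + 6/11)).
Simple pole: residue = g(a) at a = 4/3, which is -110/217.

The residue is -110/217.


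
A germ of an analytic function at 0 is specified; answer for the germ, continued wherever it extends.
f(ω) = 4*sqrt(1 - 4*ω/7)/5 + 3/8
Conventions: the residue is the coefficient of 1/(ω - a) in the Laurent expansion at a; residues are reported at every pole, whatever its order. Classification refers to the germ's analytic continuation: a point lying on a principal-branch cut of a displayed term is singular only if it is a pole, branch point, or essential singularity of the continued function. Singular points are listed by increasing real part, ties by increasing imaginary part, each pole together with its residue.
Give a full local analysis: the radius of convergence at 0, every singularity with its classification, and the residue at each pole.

Branch term (4/5)*sqrt(1 - ω/(7/4)): its argument vanishes at ω = 7/4, a square-root branch point, modulus 7/4.
The radius of convergence is the smallest modulus among the singular points: 7/4.

Radius of convergence at 0: 7/4.
At 7/4: an algebraic (square-root) branch point.


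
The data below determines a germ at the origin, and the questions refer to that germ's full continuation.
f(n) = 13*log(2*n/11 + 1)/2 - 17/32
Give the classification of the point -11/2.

The point is a logarithmic branch point.

The term (13/2)*log(1 - n/(-11/2)) has argument 1 - -11/2/(-11/2) = 0 at -11/2: a logarithmic (infinitely-sheeted) branch point; the remaining terms are analytic or single-valued there.


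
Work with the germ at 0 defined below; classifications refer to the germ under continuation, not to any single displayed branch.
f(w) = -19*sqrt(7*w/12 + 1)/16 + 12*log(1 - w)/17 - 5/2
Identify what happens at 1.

The point is a logarithmic branch point.

The term (12/17)*log(1 - w/(1)) has argument 1 - 1/(1) = 0 at 1: a logarithmic (infinitely-sheeted) branch point; the remaining terms are analytic or single-valued there.


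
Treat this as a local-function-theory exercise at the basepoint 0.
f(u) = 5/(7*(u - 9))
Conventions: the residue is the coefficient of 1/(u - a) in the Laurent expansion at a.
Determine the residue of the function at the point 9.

At the order-1 pole 9 set g(u) = (u - (9))*f(u) = 5/7.
Simple pole: residue = g(a) at a = 9, which is 5/7.

The residue is 5/7.


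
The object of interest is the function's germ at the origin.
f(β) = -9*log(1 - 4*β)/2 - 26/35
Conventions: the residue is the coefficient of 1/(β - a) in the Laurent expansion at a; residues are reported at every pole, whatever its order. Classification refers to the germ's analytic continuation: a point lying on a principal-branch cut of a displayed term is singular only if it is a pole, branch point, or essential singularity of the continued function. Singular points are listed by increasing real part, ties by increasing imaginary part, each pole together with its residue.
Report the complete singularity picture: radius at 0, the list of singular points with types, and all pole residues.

Branch term (-9/2)*log(1 - β/(1/4)): its argument vanishes at β = 1/4, a logarithmic branch point, modulus 1/4.
The radius of convergence is the smallest modulus among the singular points: 1/4.

Radius of convergence at 0: 1/4.
At 1/4: a logarithmic branch point.


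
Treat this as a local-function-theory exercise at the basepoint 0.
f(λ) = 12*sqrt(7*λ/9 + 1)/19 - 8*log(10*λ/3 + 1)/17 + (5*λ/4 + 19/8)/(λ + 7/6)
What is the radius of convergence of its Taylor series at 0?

The radius of convergence is 3/10.

Denominator factor (λ + 7/6): pole of order 1 at -7/6, modulus 7/6.
Branch term (12/19)*sqrt(1 - λ/(-9/7)): its argument vanishes at λ = -9/7, a square-root branch point, modulus 9/7.
Branch term (-8/17)*log(1 - λ/(-3/10)): its argument vanishes at λ = -3/10, a logarithmic branch point, modulus 3/10.
The radius of convergence is the smallest modulus among the singular points: 3/10.


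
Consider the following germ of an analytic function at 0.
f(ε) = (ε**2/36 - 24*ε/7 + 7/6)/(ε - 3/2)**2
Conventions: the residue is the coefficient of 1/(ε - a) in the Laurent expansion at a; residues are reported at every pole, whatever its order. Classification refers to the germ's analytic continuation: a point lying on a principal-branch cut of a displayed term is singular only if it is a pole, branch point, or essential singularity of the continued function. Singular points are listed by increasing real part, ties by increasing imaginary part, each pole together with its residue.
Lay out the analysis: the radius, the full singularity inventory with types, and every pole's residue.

Radius of convergence at 0: 3/2.
At 3/2: a pole of order 2; residue -281/84.

Denominator factor (ε - 3/2)^2: pole of order 2 at 3/2, modulus 3/2.
The radius of convergence is the smallest modulus among the singular points: 3/2.
At the order-2 pole 3/2 set g(ε) = (ε - (3/2))^2*f(ε) = ε**2/36 - 24*ε/7 + 7/6.
Order-2 pole: residue = g'(a); g'(3/2) = -281/84, so the residue is -281/84.


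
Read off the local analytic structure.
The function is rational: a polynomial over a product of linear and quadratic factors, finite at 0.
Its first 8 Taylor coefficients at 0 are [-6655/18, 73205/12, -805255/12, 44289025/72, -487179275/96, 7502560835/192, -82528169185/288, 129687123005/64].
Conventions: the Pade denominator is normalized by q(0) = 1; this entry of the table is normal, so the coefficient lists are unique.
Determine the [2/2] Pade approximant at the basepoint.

The Pade approximant has numerator coefficients [-6655/18, 73205/72, -805255/432]; denominator coefficients [1, 55/4, 605/12].

Taylor coefficients needed (read off): a_0 = -6655/18, a_1 = 73205/12, a_2 = -805255/12, a_3 = 44289025/72, a_4 = -487179275/96.
Write the denominator as Q(μ) = 1 + q1*μ + q2*μ^2. Requiring Q*f - P = O(μ^5) with deg P <= 2 kills the coefficients of μ^3..μ^4 in Q*f:
  μ^3: a_3 + q1*a_2 + q2*a_1 = 0, i.e. 44289025/72 + (-805255/12)*q1 + (73205/12)*q2 = 0.
  μ^4: a_4 + q1*a_3 + q2*a_2 = 0, i.e. -487179275/96 + (44289025/72)*q1 + (-805255/12)*q2 = 0.
Solving this linear system: q1 = 55/4, q2 = 605/12.
The numerator is Q*f truncated at degree 2: P0 = a_0 = -6655/18; P1 = a_1 + q1*a_0 = 73205/72; P2 = a_2 + q1*a_1 + q2*a_0 = -805255/432.


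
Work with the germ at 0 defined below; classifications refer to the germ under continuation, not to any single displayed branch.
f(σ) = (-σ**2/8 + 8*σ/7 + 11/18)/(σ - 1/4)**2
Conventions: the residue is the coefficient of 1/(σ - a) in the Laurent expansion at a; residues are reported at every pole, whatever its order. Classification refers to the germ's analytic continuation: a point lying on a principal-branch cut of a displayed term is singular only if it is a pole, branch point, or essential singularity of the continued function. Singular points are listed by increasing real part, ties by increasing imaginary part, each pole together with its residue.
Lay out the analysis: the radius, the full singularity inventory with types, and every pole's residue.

Radius of convergence at 0: 1/4.
At 1/4: a pole of order 2; residue 121/112.

Denominator factor (σ - 1/4)^2: pole of order 2 at 1/4, modulus 1/4.
The radius of convergence is the smallest modulus among the singular points: 1/4.
At the order-2 pole 1/4 set g(σ) = (σ - (1/4))^2*f(σ) = -σ**2/8 + 8*σ/7 + 11/18.
Order-2 pole: residue = g'(a); g'(1/4) = 121/112, so the residue is 121/112.


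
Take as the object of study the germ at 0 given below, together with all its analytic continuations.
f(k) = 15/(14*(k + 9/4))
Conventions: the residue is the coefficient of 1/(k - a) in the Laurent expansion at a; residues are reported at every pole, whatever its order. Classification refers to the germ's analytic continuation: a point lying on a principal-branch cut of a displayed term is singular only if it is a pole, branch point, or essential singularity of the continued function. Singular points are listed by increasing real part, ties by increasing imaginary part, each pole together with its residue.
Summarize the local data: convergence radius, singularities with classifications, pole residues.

Radius of convergence at 0: 9/4.
At -9/4: a pole of order 1; residue 15/14.

Denominator factor (k + 9/4): pole of order 1 at -9/4, modulus 9/4.
The radius of convergence is the smallest modulus among the singular points: 9/4.
At the order-1 pole -9/4 set g(k) = (k - (-9/4))*f(k) = 15/14.
Simple pole: residue = g(a) at a = -9/4, which is 15/14.


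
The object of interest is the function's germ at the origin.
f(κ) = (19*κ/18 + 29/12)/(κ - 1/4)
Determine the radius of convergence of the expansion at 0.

Denominator factor (κ - 1/4): pole of order 1 at 1/4, modulus 1/4.
The radius of convergence is the smallest modulus among the singular points: 1/4.

The radius of convergence is 1/4.


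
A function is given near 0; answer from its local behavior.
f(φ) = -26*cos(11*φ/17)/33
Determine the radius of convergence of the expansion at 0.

The radius of convergence is infinite.

The factor cos(11*φ/17) is entire and contributes no finite singular point.
The polynomial part has no poles.
No finite singular points: the Taylor series at 0 converges everywhere.


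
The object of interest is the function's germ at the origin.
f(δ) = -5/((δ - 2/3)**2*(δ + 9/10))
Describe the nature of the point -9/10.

The denominator factor δ + 9/10 vanishes at -9/10 and appears to the power 1; the numerator there equals -5, nonzero, and no other factor vanishes.
Hence a pole whose order is the multiplicity, 1.

The point is a pole of order 1.


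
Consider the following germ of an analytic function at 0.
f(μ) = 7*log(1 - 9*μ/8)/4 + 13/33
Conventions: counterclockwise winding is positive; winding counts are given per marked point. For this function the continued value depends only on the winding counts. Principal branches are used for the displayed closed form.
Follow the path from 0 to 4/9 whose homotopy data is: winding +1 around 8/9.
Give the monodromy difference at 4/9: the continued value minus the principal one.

Continued minus principal equals (7/2)*pi*i.

The rational part is single-valued and drops out of the difference; each branch term changes only by its own monodromy.
(7/4)*log(1 - μ/(8/9)): each positive loop around 8/9 adds 2*pi*i to the log, so winding +1 contributes (7/4)*(1)*2*pi*i = (7/2)*pi*i.
Summing the contributions at μ = 4/9 gives (7/2)*pi*i.


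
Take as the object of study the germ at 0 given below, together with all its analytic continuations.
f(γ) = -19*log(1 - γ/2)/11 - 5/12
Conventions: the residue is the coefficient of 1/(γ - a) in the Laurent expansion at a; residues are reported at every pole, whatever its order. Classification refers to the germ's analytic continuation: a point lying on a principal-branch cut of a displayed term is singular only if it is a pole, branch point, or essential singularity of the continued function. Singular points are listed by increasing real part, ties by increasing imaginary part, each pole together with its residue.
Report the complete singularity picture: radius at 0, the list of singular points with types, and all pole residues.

Branch term (-19/11)*log(1 - γ/(2)): its argument vanishes at γ = 2, a logarithmic branch point, modulus 2.
The radius of convergence is the smallest modulus among the singular points: 2.

Radius of convergence at 0: 2.
At 2: a logarithmic branch point.


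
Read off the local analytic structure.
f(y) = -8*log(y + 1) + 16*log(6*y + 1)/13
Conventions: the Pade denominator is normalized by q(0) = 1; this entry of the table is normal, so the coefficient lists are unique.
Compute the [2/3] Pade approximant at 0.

The Pade approximant has numerator coefficients [0, -8/13, -3405958964/161728905]; denominator coefficients [1, 58744663/12440685, 9162893/24881370, 290321641/74644110].

Taylor coefficients needed (expand at 0): a_0 = 0, a_1 = -8/13, a_2 = -236/13, a_3 = 3352/39, a_4 = -5158/13, a_5 = 124312/65.
Write the denominator as Q(y) = 1 + q1*y + q2*y^2 + q3*y^3. Requiring Q*f - P = O(y^6) with deg P <= 2 kills the coefficients of y^3..y^5 in Q*f:
  y^3: a_3 + q1*a_2 + q2*a_1 + q3*a_0 = 0, i.e. 3352/39 + (-236/13)*q1 + (-8/13)*q2 + (0)*q3 = 0.
  y^4: a_4 + q1*a_3 + q2*a_2 + q3*a_1 = 0, i.e. -5158/13 + (3352/39)*q1 + (-236/13)*q2 + (-8/13)*q3 = 0.
  y^5: a_5 + q1*a_4 + q2*a_3 + q3*a_2 = 0, i.e. 124312/65 + (-5158/13)*q1 + (3352/39)*q2 + (-236/13)*q3 = 0.
Solving this linear system: q1 = 58744663/12440685, q2 = 9162893/24881370, q3 = 290321641/74644110.
The numerator is Q*f truncated at degree 2: P0 = a_0 = 0; P1 = a_1 + q1*a_0 = -8/13; P2 = a_2 + q1*a_1 + q2*a_0 = -3405958964/161728905.


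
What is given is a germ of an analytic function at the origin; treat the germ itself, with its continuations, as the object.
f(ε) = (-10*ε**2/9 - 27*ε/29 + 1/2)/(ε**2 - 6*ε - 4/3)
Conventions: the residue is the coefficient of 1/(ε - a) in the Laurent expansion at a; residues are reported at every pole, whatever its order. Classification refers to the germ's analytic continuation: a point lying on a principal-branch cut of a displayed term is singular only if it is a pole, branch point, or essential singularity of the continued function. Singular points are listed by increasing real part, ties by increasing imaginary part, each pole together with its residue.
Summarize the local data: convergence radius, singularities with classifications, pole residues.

Denominator factor (ε**2 - 6*ε - 4/3): discriminant 124/3, real irrational roots 3 + (1/3)*sqrt(93) and 3 - (1/3)*sqrt(93); poles of order 1, moduli 3 + (1/3)*sqrt(93) and -3 + (1/3)*sqrt(93).
The radius of convergence is the smallest modulus among the singular points: -3 + (1/3)*sqrt(93).
The factor ε**2 - 6*ε - 4/3 splits as (ε - a)(ε - a') with a = 3 - (1/3)*sqrt(93), a' = 3 + (1/3)*sqrt(93). At the order-1 pole a set g(ε) = (ε - a)*f(ε) = [-10*ε**2/9 - 27*ε/29 + 1/2] / (ε - a').
Simple pole: residue = g(a) at a = 3 - (1/3)*sqrt(93), which is -661/174 + (1201/3132)*sqrt(93).
The factor ε**2 - 6*ε - 4/3 splits as (ε - a)(ε - a') with a = 3 + (1/3)*sqrt(93), a' = 3 - (1/3)*sqrt(93). At the order-1 pole a set g(ε) = (ε - a)*f(ε) = [-10*ε**2/9 - 27*ε/29 + 1/2] / (ε - a').
Simple pole: residue = g(a) at a = 3 + (1/3)*sqrt(93), which is -661/174 - (1201/3132)*sqrt(93).
List the singular points by increasing real part (a conjugate pair: the negative imaginary part first).

Radius of convergence at 0: -3 + (1/3)*sqrt(93).
At 3 - (1/3)*sqrt(93): a pole of order 1; residue -661/174 + (1201/3132)*sqrt(93).
At 3 + (1/3)*sqrt(93): a pole of order 1; residue -661/174 - (1201/3132)*sqrt(93).


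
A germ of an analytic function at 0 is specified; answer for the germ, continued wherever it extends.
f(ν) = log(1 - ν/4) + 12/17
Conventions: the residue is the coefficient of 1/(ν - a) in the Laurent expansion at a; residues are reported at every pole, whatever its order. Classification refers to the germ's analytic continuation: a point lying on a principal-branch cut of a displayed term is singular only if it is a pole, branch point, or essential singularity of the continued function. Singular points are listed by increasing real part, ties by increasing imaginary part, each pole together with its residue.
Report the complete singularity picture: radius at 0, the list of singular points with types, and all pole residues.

Branch term (1)*log(1 - ν/(4)): its argument vanishes at ν = 4, a logarithmic branch point, modulus 4.
The radius of convergence is the smallest modulus among the singular points: 4.

Radius of convergence at 0: 4.
At 4: a logarithmic branch point.


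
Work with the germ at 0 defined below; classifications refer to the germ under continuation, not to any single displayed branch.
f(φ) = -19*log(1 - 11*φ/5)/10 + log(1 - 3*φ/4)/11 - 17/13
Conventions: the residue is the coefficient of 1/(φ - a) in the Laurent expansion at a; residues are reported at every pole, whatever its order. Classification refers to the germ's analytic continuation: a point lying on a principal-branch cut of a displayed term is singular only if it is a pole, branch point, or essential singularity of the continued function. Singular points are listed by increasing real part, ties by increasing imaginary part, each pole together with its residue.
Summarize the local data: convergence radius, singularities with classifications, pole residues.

Radius of convergence at 0: 5/11.
At 5/11: a logarithmic branch point.
At 4/3: a logarithmic branch point.

Branch term (-19/10)*log(1 - φ/(5/11)): its argument vanishes at φ = 5/11, a logarithmic branch point, modulus 5/11.
Branch term (1/11)*log(1 - φ/(4/3)): its argument vanishes at φ = 4/3, a logarithmic branch point, modulus 4/3.
The radius of convergence is the smallest modulus among the singular points: 5/11.
List the singular points by increasing real part (a conjugate pair: the negative imaginary part first).


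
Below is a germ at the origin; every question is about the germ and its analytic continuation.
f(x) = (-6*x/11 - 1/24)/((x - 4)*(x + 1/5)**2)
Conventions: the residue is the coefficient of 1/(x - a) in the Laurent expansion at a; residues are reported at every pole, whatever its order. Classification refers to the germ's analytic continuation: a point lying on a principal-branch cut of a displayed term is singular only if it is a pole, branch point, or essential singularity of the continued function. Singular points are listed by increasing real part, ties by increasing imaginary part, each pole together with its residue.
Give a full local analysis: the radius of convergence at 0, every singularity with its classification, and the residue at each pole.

Denominator factor (x - 4): pole of order 1 at 4, modulus 4.
Denominator factor (x + 1/5)^2: pole of order 2 at -1/5, modulus 1/5.
The radius of convergence is the smallest modulus among the singular points: 1/5.
At the order-2 pole -1/5 set g(x) = (x - (-1/5))^2*f(x) = (-6*x/11 - 1/24)/(x - 4).
Order-2 pole: residue = g'(a); g'(-1/5) = 14675/116424, so the residue is 14675/116424.
At the order-1 pole 4 set g(x) = (x - (4))*f(x) = (-6*x/11 - 1/24)/(x + 1/5)**2.
Simple pole: residue = g(a) at a = 4, which is -14675/116424.
List the singular points by increasing real part (a conjugate pair: the negative imaginary part first).

Radius of convergence at 0: 1/5.
At -1/5: a pole of order 2; residue 14675/116424.
At 4: a pole of order 1; residue -14675/116424.


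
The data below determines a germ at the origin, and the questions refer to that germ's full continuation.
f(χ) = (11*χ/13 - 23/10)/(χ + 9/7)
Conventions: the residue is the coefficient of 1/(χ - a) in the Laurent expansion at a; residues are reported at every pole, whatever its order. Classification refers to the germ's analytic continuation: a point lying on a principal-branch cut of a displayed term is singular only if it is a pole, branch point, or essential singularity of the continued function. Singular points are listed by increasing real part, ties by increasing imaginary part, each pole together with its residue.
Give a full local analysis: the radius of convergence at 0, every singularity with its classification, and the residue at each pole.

Denominator factor (χ + 9/7): pole of order 1 at -9/7, modulus 9/7.
The radius of convergence is the smallest modulus among the singular points: 9/7.
At the order-1 pole -9/7 set g(χ) = (χ - (-9/7))*f(χ) = 11*χ/13 - 23/10.
Simple pole: residue = g(a) at a = -9/7, which is -3083/910.

Radius of convergence at 0: 9/7.
At -9/7: a pole of order 1; residue -3083/910.


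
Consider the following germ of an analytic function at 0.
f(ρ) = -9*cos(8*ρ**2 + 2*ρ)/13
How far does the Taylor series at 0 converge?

The radius of convergence is infinite.

The factor cos(8*ρ**2 + 2*ρ) is entire and contributes no finite singular point.
The polynomial part has no poles.
No finite singular points: the Taylor series at 0 converges everywhere.


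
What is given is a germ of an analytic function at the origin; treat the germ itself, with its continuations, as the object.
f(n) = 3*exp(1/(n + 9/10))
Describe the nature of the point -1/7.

There is no denominator, hence no pole anywhere.
The essential point of exp(1/(n - (-9/10))) is -9/10, not -1/7.
So the germ continues analytically to -1/7.

The point is a regular point.


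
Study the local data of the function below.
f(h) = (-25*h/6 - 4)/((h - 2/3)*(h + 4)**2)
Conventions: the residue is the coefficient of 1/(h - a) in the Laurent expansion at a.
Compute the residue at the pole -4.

At the order-2 pole -4 set g(h) = (h - (-4))^2*f(h) = (-25*h/6 - 4)/(h - 2/3).
Order-2 pole: residue = g'(a); g'(-4) = 61/196, so the residue is 61/196.

The residue is 61/196.


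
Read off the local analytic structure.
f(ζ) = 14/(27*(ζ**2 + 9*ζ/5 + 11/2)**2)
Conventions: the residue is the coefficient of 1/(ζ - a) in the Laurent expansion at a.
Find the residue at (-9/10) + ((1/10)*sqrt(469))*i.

The residue is -((500/848421)*sqrt(469))*i.

The factor ζ**2 + 9*ζ/5 + 11/2 splits as (ζ - a)(ζ - a') with a = (-9/10) + ((1/10)*sqrt(469))*i, a' = (-9/10) - ((1/10)*sqrt(469))*i. At the order-2 pole a set g(ζ) = (ζ - a)^2*f(ζ) = [14/27] / (ζ - a')^2.
Order-2 pole: residue = g'(a); g'((-9/10) + ((1/10)*sqrt(469))*i) = -((500/848421)*sqrt(469))*i, so the residue is -((500/848421)*sqrt(469))*i.


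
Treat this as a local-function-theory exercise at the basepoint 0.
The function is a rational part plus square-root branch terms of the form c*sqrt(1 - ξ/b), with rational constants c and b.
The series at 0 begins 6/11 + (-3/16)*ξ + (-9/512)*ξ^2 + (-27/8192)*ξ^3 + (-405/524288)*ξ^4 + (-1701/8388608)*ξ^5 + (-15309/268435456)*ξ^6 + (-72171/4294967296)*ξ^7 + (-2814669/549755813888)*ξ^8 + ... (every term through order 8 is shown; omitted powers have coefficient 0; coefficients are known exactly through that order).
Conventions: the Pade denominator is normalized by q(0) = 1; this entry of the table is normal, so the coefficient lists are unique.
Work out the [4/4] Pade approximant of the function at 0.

The Pade approximant has numerator coefficients [6/11, -6/11, 999/5632, -945/45056, 3807/5767168]; denominator coefficients [1, -21/32, 135/1024, -135/16384, 81/1048576].

Taylor coefficients needed (read off): a_0 = 6/11, a_1 = -3/16, a_2 = -9/512, a_3 = -27/8192, a_4 = -405/524288, a_5 = -1701/8388608, a_6 = -15309/268435456, a_7 = -72171/4294967296, a_8 = -2814669/549755813888.
Write the denominator as Q(ξ) = 1 + q1*ξ + q2*ξ^2 + q3*ξ^3 + q4*ξ^4. Requiring Q*f - P = O(ξ^9) with deg P <= 4 kills the coefficients of ξ^5..ξ^8 in Q*f:
  ξ^5: a_5 + q1*a_4 + q2*a_3 + q3*a_2 + q4*a_1 = 0, i.e. -1701/8388608 + (-405/524288)*q1 + (-27/8192)*q2 + (-9/512)*q3 + (-3/16)*q4 = 0.
  ξ^6: a_6 + q1*a_5 + q2*a_4 + q3*a_3 + q4*a_2 = 0, i.e. -15309/268435456 + (-1701/8388608)*q1 + (-405/524288)*q2 + (-27/8192)*q3 + (-9/512)*q4 = 0.
  ξ^7: a_7 + q1*a_6 + q2*a_5 + q3*a_4 + q4*a_3 = 0, i.e. -72171/4294967296 + (-15309/268435456)*q1 + (-1701/8388608)*q2 + (-405/524288)*q3 + (-27/8192)*q4 = 0.
  ξ^8: a_8 + q1*a_7 + q2*a_6 + q3*a_5 + q4*a_4 = 0, i.e. -2814669/549755813888 + (-72171/4294967296)*q1 + (-15309/268435456)*q2 + (-1701/8388608)*q3 + (-405/524288)*q4 = 0.
Solving this linear system: q1 = -21/32, q2 = 135/1024, q3 = -135/16384, q4 = 81/1048576.
The numerator is Q*f truncated at degree 4: P0 = a_0 = 6/11; P1 = a_1 + q1*a_0 = -6/11; P2 = a_2 + q1*a_1 + q2*a_0 = 999/5632; P3 = a_3 + q1*a_2 + q2*a_1 + q3*a_0 = -945/45056; P4 = a_4 + q1*a_3 + q2*a_2 + q3*a_1 + q4*a_0 = 3807/5767168.


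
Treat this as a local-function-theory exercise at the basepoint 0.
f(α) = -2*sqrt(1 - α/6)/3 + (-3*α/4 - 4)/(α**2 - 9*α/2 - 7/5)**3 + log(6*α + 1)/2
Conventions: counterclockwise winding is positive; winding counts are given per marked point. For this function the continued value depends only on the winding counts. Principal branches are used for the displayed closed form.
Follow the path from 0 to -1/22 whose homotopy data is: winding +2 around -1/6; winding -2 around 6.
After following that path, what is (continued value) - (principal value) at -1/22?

Continued minus principal equals (2)*pi*i.

The rational part is single-valued and drops out of the difference; each branch term changes only by its own monodromy.
(-2/3)*sqrt(1 - α/(6)): winding -2 is even, the square root returns to the same sheet, contribution 0.
(1/2)*log(1 - α/(-1/6)): each positive loop around -1/6 adds 2*pi*i to the log, so winding +2 contributes (1/2)*(2)*2*pi*i = (2)*pi*i.
Summing the contributions at α = -1/22 gives (2)*pi*i.


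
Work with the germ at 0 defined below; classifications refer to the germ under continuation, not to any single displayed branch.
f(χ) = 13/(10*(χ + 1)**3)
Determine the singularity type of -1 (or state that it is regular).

The point is a pole of order 3.

The denominator factor χ + 1 vanishes at -1 and appears to the power 3; the numerator there equals 13/10, nonzero, and no other factor vanishes.
Hence a pole whose order is the multiplicity, 3.


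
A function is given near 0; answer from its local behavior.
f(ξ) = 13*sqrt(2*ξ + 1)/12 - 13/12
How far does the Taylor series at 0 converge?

Branch term (13/12)*sqrt(1 - ξ/(-1/2)): its argument vanishes at ξ = -1/2, a square-root branch point, modulus 1/2.
The radius of convergence is the smallest modulus among the singular points: 1/2.

The radius of convergence is 1/2.


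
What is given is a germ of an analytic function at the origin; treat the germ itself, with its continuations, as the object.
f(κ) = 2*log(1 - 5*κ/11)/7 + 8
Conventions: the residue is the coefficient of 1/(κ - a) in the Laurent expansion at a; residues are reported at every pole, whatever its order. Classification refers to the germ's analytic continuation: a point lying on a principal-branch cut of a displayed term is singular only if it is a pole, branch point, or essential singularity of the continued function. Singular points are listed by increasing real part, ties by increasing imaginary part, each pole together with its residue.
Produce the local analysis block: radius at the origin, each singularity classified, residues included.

Branch term (2/7)*log(1 - κ/(11/5)): its argument vanishes at κ = 11/5, a logarithmic branch point, modulus 11/5.
The radius of convergence is the smallest modulus among the singular points: 11/5.

Radius of convergence at 0: 11/5.
At 11/5: a logarithmic branch point.


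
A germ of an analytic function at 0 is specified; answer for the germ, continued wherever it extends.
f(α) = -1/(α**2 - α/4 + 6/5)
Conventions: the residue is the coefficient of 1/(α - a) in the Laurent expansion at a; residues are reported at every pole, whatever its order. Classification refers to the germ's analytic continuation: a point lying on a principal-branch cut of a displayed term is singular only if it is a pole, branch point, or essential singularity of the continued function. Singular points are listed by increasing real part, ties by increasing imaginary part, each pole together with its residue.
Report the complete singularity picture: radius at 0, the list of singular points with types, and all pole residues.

Denominator factor (α**2 - α/4 + 6/5): discriminant -379/80, complex-conjugate roots (1/8) + ((1/40)*sqrt(1895))*i and (1/8) - ((1/40)*sqrt(1895))*i; poles of order 1, moduli (1/5)*sqrt(30) and (1/5)*sqrt(30).
The radius of convergence is the smallest modulus among the singular points: (1/5)*sqrt(30).
The factor α**2 - α/4 + 6/5 splits as (α - a)(α - a') with a = (1/8) - ((1/40)*sqrt(1895))*i, a' = (1/8) + ((1/40)*sqrt(1895))*i. At the order-1 pole a set g(α) = (α - a)*f(α) = [-1] / (α - a').
Simple pole: residue = g(a) at a = (1/8) - ((1/40)*sqrt(1895))*i, which is -((4/379)*sqrt(1895))*i.
The factor α**2 - α/4 + 6/5 splits as (α - a)(α - a') with a = (1/8) + ((1/40)*sqrt(1895))*i, a' = (1/8) - ((1/40)*sqrt(1895))*i. At the order-1 pole a set g(α) = (α - a)*f(α) = [-1] / (α - a').
Simple pole: residue = g(a) at a = (1/8) + ((1/40)*sqrt(1895))*i, which is ((4/379)*sqrt(1895))*i.
List the singular points by increasing real part (a conjugate pair: the negative imaginary part first).

Radius of convergence at 0: (1/5)*sqrt(30).
At (1/8) - ((1/40)*sqrt(1895))*i: a pole of order 1; residue -((4/379)*sqrt(1895))*i.
At (1/8) + ((1/40)*sqrt(1895))*i: a pole of order 1; residue ((4/379)*sqrt(1895))*i.


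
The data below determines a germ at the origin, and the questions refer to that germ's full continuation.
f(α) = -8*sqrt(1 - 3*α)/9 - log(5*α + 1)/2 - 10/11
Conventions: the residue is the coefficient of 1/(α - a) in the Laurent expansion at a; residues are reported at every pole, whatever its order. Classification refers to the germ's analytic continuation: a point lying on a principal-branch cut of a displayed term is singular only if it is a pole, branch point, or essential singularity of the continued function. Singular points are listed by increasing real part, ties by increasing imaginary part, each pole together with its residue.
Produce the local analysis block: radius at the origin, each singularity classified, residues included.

Radius of convergence at 0: 1/5.
At -1/5: a logarithmic branch point.
At 1/3: an algebraic (square-root) branch point.

Branch term (-8/9)*sqrt(1 - α/(1/3)): its argument vanishes at α = 1/3, a square-root branch point, modulus 1/3.
Branch term (-1/2)*log(1 - α/(-1/5)): its argument vanishes at α = -1/5, a logarithmic branch point, modulus 1/5.
The radius of convergence is the smallest modulus among the singular points: 1/5.
List the singular points by increasing real part (a conjugate pair: the negative imaginary part first).


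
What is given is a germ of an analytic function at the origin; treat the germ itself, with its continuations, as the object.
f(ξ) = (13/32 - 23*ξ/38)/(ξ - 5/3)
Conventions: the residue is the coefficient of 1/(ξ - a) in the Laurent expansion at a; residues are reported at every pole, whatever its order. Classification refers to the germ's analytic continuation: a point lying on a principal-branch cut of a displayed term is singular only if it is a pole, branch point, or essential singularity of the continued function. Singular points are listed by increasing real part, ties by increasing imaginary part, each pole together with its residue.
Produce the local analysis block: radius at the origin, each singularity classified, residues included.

Radius of convergence at 0: 5/3.
At 5/3: a pole of order 1; residue -1099/1824.

Denominator factor (ξ - 5/3): pole of order 1 at 5/3, modulus 5/3.
The radius of convergence is the smallest modulus among the singular points: 5/3.
At the order-1 pole 5/3 set g(ξ) = (ξ - (5/3))*f(ξ) = 13/32 - 23*ξ/38.
Simple pole: residue = g(a) at a = 5/3, which is -1099/1824.


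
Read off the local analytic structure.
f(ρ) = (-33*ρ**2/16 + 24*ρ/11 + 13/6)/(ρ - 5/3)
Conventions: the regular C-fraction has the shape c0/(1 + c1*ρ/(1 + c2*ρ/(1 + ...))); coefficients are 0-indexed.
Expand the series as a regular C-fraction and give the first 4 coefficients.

Taylor coefficients (expand at 0): a_0 = -13/10, a_1 = -1149/550, a_2 = -351/22000, a_3 = -1053/110000.
c0 = a_0 = -13/10. Peel one level at a time: if S = 1 + c*ρ/S' with S'(0) = 1, then c is the ρ-coefficient of S and S' = c*ρ/(S - 1).
S_1 = c0/f = 1 + (-1149/715)*ρ + (2102283/817960)*ρ^2 + ...; c1 = -1149/715.
S_2 = c1*ρ/(S_1 - 1) = 1 + (700761/438152)*ρ + (-42471/9388096)*ρ^2 + ...; c2 = 700761/438152.
S_3 = c2*ρ/(S_2 - 1) = 1 + (2024451/715710568)*ρ + ...; c3 = 2024451/715710568.

The regular C-fraction coefficients are [-13/10, -1149/715, 700761/438152, 2024451/715710568].


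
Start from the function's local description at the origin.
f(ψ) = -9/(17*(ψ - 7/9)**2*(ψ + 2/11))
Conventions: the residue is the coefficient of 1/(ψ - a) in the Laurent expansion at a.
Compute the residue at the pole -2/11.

The residue is -88209/153425.

At the order-1 pole -2/11 set g(ψ) = (ψ - (-2/11))*f(ψ) = -9/(17*(ψ - 7/9)**2).
Simple pole: residue = g(a) at a = -2/11, which is -88209/153425.


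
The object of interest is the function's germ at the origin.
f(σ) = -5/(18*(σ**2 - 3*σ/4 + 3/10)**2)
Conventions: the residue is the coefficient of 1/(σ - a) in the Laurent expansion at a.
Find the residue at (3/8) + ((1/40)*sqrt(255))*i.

The residue is ((1600/23409)*sqrt(255))*i.

The factor σ**2 - 3*σ/4 + 3/10 splits as (σ - a)(σ - a') with a = (3/8) + ((1/40)*sqrt(255))*i, a' = (3/8) - ((1/40)*sqrt(255))*i. At the order-2 pole a set g(σ) = (σ - a)^2*f(σ) = [-5/18] / (σ - a')^2.
Order-2 pole: residue = g'(a); g'((3/8) + ((1/40)*sqrt(255))*i) = ((1600/23409)*sqrt(255))*i, so the residue is ((1600/23409)*sqrt(255))*i.


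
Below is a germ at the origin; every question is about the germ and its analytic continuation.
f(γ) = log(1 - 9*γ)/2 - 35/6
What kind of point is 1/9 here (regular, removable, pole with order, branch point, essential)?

The term (1/2)*log(1 - γ/(1/9)) has argument 1 - 1/9/(1/9) = 0 at 1/9: a logarithmic (infinitely-sheeted) branch point; the remaining terms are analytic or single-valued there.

The point is a logarithmic branch point.


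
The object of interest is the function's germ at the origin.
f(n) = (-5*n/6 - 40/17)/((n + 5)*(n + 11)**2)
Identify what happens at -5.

The denominator factor n + 5 vanishes at -5 and appears to the power 1; the numerator there equals 185/102, nonzero, and no other factor vanishes.
Hence a pole whose order is the multiplicity, 1.

The point is a pole of order 1.


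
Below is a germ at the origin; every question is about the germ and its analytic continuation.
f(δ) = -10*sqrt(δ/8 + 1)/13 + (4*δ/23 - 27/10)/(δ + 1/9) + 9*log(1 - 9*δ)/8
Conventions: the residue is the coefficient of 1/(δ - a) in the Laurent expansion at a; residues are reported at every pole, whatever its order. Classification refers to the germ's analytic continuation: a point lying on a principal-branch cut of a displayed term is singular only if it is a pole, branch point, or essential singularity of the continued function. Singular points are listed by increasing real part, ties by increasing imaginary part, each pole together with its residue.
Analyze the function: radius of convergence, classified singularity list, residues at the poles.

Denominator factor (δ + 1/9): pole of order 1 at -1/9, modulus 1/9.
Branch term (9/8)*log(1 - δ/(1/9)): its argument vanishes at δ = 1/9, a logarithmic branch point, modulus 1/9.
Branch term (-10/13)*sqrt(1 - δ/(-8)): its argument vanishes at δ = -8, a square-root branch point, modulus 8.
The radius of convergence is the smallest modulus among the singular points: 1/9.
The branch terms are analytic at -1/9 and contribute nothing to the residue; only the rational part matters.
At the order-1 pole -1/9 set g(δ) = (δ - (-1/9))*(rational part) = 4*δ/23 - 27/10.
Simple pole: residue = g(a) at a = -1/9, which is -5629/2070.
List the singular points by increasing real part (a conjugate pair: the negative imaginary part first).

Radius of convergence at 0: 1/9.
At -8: an algebraic (square-root) branch point.
At -1/9: a pole of order 1; residue -5629/2070.
At 1/9: a logarithmic branch point.


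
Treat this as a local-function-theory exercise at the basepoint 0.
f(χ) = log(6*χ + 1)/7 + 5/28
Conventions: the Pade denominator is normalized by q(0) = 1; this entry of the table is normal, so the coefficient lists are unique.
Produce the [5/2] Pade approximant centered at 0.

The Pade approximant has numerator coefficients [5/28, 117/49, 384/49, 144/49, -108/49, 432/245]; denominator coefficients [1, 60/7, 120/7].

Taylor coefficients needed (expand at 0): a_0 = 5/28, a_1 = 6/7, a_2 = -18/7, a_3 = 72/7, a_4 = -324/7, a_5 = 7776/35, a_6 = -7776/7, a_7 = 279936/49.
Write the denominator as Q(χ) = 1 + q1*χ + q2*χ^2. Requiring Q*f - P = O(χ^8) with deg P <= 5 kills the coefficients of χ^6..χ^7 in Q*f:
  χ^6: a_6 + q1*a_5 + q2*a_4 = 0, i.e. -7776/7 + (7776/35)*q1 + (-324/7)*q2 = 0.
  χ^7: a_7 + q1*a_6 + q2*a_5 = 0, i.e. 279936/49 + (-7776/7)*q1 + (7776/35)*q2 = 0.
Solving this linear system: q1 = 60/7, q2 = 120/7.
The numerator is Q*f truncated at degree 5: P0 = a_0 = 5/28; P1 = a_1 + q1*a_0 = 117/49; P2 = a_2 + q1*a_1 + q2*a_0 = 384/49; P3 = a_3 + q1*a_2 + q2*a_1 = 144/49; P4 = a_4 + q1*a_3 + q2*a_2 = -108/49; P5 = a_5 + q1*a_4 + q2*a_3 = 432/245.


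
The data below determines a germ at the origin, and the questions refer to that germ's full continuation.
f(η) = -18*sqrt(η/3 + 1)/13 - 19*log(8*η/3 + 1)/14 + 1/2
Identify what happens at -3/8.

The point is a logarithmic branch point.

The term (-19/14)*log(1 - η/(-3/8)) has argument 1 - -3/8/(-3/8) = 0 at -3/8: a logarithmic (infinitely-sheeted) branch point; the remaining terms are analytic or single-valued there.


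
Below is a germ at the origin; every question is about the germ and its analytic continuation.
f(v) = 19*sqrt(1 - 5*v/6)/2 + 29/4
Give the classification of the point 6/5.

The term (19/2)*sqrt(1 - v/(6/5)) has argument 1 - 6/5/(6/5) = 0 at 6/5: a square-root (algebraic, two-sheeted) branch point; the remaining terms are analytic or single-valued there.

The point is an algebraic (square-root) branch point.


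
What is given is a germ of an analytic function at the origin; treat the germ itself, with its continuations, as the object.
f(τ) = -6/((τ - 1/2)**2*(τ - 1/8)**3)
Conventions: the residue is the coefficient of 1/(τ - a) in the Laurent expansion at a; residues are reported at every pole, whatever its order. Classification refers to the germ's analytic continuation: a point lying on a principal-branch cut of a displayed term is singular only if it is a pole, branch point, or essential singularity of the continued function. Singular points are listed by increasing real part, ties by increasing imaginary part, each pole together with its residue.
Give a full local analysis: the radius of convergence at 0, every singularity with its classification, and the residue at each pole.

Radius of convergence at 0: 1/8.
At 1/8: a pole of order 3; residue -8192/9.
At 1/2: a pole of order 2; residue 8192/9.

Denominator factor (τ - 1/8)^3: pole of order 3 at 1/8, modulus 1/8.
Denominator factor (τ - 1/2)^2: pole of order 2 at 1/2, modulus 1/2.
The radius of convergence is the smallest modulus among the singular points: 1/8.
At the order-3 pole 1/8 set g(τ) = (τ - (1/8))^3*f(τ) = -6/(τ - 1/2)**2.
Order-3 pole: residue = g''(a)/2; g''(1/8) = -16384/9, so the residue is -8192/9.
At the order-2 pole 1/2 set g(τ) = (τ - (1/2))^2*f(τ) = -6/(τ - 1/8)**3.
Order-2 pole: residue = g'(a); g'(1/2) = 8192/9, so the residue is 8192/9.
List the singular points by increasing real part (a conjugate pair: the negative imaginary part first).
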